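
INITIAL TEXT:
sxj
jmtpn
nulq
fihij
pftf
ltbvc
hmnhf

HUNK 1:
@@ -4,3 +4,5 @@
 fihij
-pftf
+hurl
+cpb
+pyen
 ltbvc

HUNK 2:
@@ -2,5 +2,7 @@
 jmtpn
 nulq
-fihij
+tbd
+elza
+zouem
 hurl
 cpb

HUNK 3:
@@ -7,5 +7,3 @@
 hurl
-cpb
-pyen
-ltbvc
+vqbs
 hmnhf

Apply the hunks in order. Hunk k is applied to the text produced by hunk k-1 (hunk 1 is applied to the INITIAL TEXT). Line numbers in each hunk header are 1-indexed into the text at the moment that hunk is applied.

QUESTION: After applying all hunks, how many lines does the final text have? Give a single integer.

Hunk 1: at line 4 remove [pftf] add [hurl,cpb,pyen] -> 9 lines: sxj jmtpn nulq fihij hurl cpb pyen ltbvc hmnhf
Hunk 2: at line 2 remove [fihij] add [tbd,elza,zouem] -> 11 lines: sxj jmtpn nulq tbd elza zouem hurl cpb pyen ltbvc hmnhf
Hunk 3: at line 7 remove [cpb,pyen,ltbvc] add [vqbs] -> 9 lines: sxj jmtpn nulq tbd elza zouem hurl vqbs hmnhf
Final line count: 9

Answer: 9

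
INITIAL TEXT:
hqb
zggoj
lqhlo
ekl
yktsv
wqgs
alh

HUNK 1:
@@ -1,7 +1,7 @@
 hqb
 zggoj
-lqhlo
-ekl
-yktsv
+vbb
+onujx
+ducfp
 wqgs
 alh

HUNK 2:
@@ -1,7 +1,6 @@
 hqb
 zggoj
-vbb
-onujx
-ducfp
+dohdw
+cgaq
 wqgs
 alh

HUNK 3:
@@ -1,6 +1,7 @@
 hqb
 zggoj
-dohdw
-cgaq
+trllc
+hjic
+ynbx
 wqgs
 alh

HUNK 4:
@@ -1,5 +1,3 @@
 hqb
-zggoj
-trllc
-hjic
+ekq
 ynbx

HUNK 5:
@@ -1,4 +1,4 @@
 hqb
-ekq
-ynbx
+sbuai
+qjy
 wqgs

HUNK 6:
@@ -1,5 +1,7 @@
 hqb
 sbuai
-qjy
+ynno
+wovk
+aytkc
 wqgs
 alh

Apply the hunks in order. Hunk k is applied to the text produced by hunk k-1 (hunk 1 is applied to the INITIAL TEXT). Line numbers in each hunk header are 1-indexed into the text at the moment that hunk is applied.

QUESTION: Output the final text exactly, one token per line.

Hunk 1: at line 1 remove [lqhlo,ekl,yktsv] add [vbb,onujx,ducfp] -> 7 lines: hqb zggoj vbb onujx ducfp wqgs alh
Hunk 2: at line 1 remove [vbb,onujx,ducfp] add [dohdw,cgaq] -> 6 lines: hqb zggoj dohdw cgaq wqgs alh
Hunk 3: at line 1 remove [dohdw,cgaq] add [trllc,hjic,ynbx] -> 7 lines: hqb zggoj trllc hjic ynbx wqgs alh
Hunk 4: at line 1 remove [zggoj,trllc,hjic] add [ekq] -> 5 lines: hqb ekq ynbx wqgs alh
Hunk 5: at line 1 remove [ekq,ynbx] add [sbuai,qjy] -> 5 lines: hqb sbuai qjy wqgs alh
Hunk 6: at line 1 remove [qjy] add [ynno,wovk,aytkc] -> 7 lines: hqb sbuai ynno wovk aytkc wqgs alh

Answer: hqb
sbuai
ynno
wovk
aytkc
wqgs
alh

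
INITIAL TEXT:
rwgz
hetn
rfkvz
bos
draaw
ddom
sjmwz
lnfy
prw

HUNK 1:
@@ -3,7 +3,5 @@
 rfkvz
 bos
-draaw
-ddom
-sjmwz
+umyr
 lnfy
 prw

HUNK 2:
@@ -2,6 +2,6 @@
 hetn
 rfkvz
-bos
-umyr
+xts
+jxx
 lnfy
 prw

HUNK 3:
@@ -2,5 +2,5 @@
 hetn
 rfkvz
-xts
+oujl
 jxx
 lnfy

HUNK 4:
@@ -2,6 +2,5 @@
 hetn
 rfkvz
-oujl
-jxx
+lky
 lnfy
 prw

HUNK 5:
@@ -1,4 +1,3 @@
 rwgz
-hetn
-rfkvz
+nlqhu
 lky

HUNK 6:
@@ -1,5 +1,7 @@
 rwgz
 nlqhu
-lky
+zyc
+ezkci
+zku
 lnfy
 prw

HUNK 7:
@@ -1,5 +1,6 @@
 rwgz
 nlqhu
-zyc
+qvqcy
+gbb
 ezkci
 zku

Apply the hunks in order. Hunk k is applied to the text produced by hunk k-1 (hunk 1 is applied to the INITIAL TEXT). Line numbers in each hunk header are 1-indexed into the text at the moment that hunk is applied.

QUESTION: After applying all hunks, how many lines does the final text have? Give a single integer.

Answer: 8

Derivation:
Hunk 1: at line 3 remove [draaw,ddom,sjmwz] add [umyr] -> 7 lines: rwgz hetn rfkvz bos umyr lnfy prw
Hunk 2: at line 2 remove [bos,umyr] add [xts,jxx] -> 7 lines: rwgz hetn rfkvz xts jxx lnfy prw
Hunk 3: at line 2 remove [xts] add [oujl] -> 7 lines: rwgz hetn rfkvz oujl jxx lnfy prw
Hunk 4: at line 2 remove [oujl,jxx] add [lky] -> 6 lines: rwgz hetn rfkvz lky lnfy prw
Hunk 5: at line 1 remove [hetn,rfkvz] add [nlqhu] -> 5 lines: rwgz nlqhu lky lnfy prw
Hunk 6: at line 1 remove [lky] add [zyc,ezkci,zku] -> 7 lines: rwgz nlqhu zyc ezkci zku lnfy prw
Hunk 7: at line 1 remove [zyc] add [qvqcy,gbb] -> 8 lines: rwgz nlqhu qvqcy gbb ezkci zku lnfy prw
Final line count: 8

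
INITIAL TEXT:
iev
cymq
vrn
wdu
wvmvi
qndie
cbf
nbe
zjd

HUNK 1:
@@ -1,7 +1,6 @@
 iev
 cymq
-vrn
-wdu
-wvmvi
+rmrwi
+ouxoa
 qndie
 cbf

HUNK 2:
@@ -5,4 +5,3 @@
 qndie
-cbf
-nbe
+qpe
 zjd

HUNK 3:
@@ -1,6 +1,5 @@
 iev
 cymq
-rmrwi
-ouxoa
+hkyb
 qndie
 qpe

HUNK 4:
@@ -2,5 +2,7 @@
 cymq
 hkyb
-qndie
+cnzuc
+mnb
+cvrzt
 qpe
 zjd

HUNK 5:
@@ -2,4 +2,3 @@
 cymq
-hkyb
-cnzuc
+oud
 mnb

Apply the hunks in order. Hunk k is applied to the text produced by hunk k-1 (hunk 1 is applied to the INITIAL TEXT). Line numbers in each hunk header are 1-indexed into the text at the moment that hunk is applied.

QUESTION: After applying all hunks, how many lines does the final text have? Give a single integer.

Hunk 1: at line 1 remove [vrn,wdu,wvmvi] add [rmrwi,ouxoa] -> 8 lines: iev cymq rmrwi ouxoa qndie cbf nbe zjd
Hunk 2: at line 5 remove [cbf,nbe] add [qpe] -> 7 lines: iev cymq rmrwi ouxoa qndie qpe zjd
Hunk 3: at line 1 remove [rmrwi,ouxoa] add [hkyb] -> 6 lines: iev cymq hkyb qndie qpe zjd
Hunk 4: at line 2 remove [qndie] add [cnzuc,mnb,cvrzt] -> 8 lines: iev cymq hkyb cnzuc mnb cvrzt qpe zjd
Hunk 5: at line 2 remove [hkyb,cnzuc] add [oud] -> 7 lines: iev cymq oud mnb cvrzt qpe zjd
Final line count: 7

Answer: 7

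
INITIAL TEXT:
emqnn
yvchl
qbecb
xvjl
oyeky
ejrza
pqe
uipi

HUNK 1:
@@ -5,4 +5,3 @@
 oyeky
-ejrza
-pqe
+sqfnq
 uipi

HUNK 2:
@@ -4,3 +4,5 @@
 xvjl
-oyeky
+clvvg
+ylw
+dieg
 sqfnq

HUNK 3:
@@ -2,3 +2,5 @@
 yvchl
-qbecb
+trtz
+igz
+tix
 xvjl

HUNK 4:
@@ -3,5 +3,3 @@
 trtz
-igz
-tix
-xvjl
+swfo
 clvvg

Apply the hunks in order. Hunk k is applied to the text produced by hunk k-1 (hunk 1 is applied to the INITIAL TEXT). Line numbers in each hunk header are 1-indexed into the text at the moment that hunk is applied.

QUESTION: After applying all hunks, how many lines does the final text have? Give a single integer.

Answer: 9

Derivation:
Hunk 1: at line 5 remove [ejrza,pqe] add [sqfnq] -> 7 lines: emqnn yvchl qbecb xvjl oyeky sqfnq uipi
Hunk 2: at line 4 remove [oyeky] add [clvvg,ylw,dieg] -> 9 lines: emqnn yvchl qbecb xvjl clvvg ylw dieg sqfnq uipi
Hunk 3: at line 2 remove [qbecb] add [trtz,igz,tix] -> 11 lines: emqnn yvchl trtz igz tix xvjl clvvg ylw dieg sqfnq uipi
Hunk 4: at line 3 remove [igz,tix,xvjl] add [swfo] -> 9 lines: emqnn yvchl trtz swfo clvvg ylw dieg sqfnq uipi
Final line count: 9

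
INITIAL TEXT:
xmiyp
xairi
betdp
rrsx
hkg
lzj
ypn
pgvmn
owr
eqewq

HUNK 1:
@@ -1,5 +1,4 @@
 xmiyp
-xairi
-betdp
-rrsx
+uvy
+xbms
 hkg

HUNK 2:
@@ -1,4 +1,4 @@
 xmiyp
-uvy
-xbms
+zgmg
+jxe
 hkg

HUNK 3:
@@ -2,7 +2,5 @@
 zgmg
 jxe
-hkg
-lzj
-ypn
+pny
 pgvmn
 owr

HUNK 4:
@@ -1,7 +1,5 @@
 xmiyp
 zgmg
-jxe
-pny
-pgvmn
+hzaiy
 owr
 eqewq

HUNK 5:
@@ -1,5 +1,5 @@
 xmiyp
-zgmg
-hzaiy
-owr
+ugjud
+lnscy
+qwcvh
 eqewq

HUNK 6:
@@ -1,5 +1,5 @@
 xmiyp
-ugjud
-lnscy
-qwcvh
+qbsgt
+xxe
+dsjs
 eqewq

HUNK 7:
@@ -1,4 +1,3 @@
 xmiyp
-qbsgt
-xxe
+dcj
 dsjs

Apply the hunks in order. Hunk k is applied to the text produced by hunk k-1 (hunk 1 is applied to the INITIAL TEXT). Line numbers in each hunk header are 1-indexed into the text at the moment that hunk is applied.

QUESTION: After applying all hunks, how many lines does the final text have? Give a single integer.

Answer: 4

Derivation:
Hunk 1: at line 1 remove [xairi,betdp,rrsx] add [uvy,xbms] -> 9 lines: xmiyp uvy xbms hkg lzj ypn pgvmn owr eqewq
Hunk 2: at line 1 remove [uvy,xbms] add [zgmg,jxe] -> 9 lines: xmiyp zgmg jxe hkg lzj ypn pgvmn owr eqewq
Hunk 3: at line 2 remove [hkg,lzj,ypn] add [pny] -> 7 lines: xmiyp zgmg jxe pny pgvmn owr eqewq
Hunk 4: at line 1 remove [jxe,pny,pgvmn] add [hzaiy] -> 5 lines: xmiyp zgmg hzaiy owr eqewq
Hunk 5: at line 1 remove [zgmg,hzaiy,owr] add [ugjud,lnscy,qwcvh] -> 5 lines: xmiyp ugjud lnscy qwcvh eqewq
Hunk 6: at line 1 remove [ugjud,lnscy,qwcvh] add [qbsgt,xxe,dsjs] -> 5 lines: xmiyp qbsgt xxe dsjs eqewq
Hunk 7: at line 1 remove [qbsgt,xxe] add [dcj] -> 4 lines: xmiyp dcj dsjs eqewq
Final line count: 4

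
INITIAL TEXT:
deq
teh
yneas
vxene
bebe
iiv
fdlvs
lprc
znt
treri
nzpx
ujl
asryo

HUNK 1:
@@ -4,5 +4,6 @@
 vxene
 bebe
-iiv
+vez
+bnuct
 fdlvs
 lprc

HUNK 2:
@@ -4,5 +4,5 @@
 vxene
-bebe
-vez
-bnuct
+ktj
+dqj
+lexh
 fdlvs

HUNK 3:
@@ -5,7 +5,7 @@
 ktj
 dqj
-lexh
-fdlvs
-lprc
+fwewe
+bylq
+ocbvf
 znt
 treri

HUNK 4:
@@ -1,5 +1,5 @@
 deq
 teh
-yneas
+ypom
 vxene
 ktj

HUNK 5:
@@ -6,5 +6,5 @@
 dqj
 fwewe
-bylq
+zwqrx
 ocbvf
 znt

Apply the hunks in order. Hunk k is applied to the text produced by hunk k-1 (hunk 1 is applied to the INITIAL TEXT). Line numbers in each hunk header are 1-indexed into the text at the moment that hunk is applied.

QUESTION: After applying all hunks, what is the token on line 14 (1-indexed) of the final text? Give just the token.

Answer: asryo

Derivation:
Hunk 1: at line 4 remove [iiv] add [vez,bnuct] -> 14 lines: deq teh yneas vxene bebe vez bnuct fdlvs lprc znt treri nzpx ujl asryo
Hunk 2: at line 4 remove [bebe,vez,bnuct] add [ktj,dqj,lexh] -> 14 lines: deq teh yneas vxene ktj dqj lexh fdlvs lprc znt treri nzpx ujl asryo
Hunk 3: at line 5 remove [lexh,fdlvs,lprc] add [fwewe,bylq,ocbvf] -> 14 lines: deq teh yneas vxene ktj dqj fwewe bylq ocbvf znt treri nzpx ujl asryo
Hunk 4: at line 1 remove [yneas] add [ypom] -> 14 lines: deq teh ypom vxene ktj dqj fwewe bylq ocbvf znt treri nzpx ujl asryo
Hunk 5: at line 6 remove [bylq] add [zwqrx] -> 14 lines: deq teh ypom vxene ktj dqj fwewe zwqrx ocbvf znt treri nzpx ujl asryo
Final line 14: asryo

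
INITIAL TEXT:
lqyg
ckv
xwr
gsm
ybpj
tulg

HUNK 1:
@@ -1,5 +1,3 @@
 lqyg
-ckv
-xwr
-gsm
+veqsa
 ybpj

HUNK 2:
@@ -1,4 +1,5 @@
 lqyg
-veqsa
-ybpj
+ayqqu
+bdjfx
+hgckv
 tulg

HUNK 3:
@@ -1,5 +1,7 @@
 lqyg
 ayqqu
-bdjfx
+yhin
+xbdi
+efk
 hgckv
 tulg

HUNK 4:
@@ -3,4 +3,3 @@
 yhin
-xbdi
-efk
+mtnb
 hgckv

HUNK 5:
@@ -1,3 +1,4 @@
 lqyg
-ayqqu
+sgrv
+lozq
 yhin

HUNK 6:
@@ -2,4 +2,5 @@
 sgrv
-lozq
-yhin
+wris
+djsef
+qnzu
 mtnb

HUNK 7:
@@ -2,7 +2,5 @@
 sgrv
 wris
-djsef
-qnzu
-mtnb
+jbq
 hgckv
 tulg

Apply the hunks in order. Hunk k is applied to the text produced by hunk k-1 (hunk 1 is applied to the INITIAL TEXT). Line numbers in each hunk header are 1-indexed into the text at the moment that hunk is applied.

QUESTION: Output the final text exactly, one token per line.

Answer: lqyg
sgrv
wris
jbq
hgckv
tulg

Derivation:
Hunk 1: at line 1 remove [ckv,xwr,gsm] add [veqsa] -> 4 lines: lqyg veqsa ybpj tulg
Hunk 2: at line 1 remove [veqsa,ybpj] add [ayqqu,bdjfx,hgckv] -> 5 lines: lqyg ayqqu bdjfx hgckv tulg
Hunk 3: at line 1 remove [bdjfx] add [yhin,xbdi,efk] -> 7 lines: lqyg ayqqu yhin xbdi efk hgckv tulg
Hunk 4: at line 3 remove [xbdi,efk] add [mtnb] -> 6 lines: lqyg ayqqu yhin mtnb hgckv tulg
Hunk 5: at line 1 remove [ayqqu] add [sgrv,lozq] -> 7 lines: lqyg sgrv lozq yhin mtnb hgckv tulg
Hunk 6: at line 2 remove [lozq,yhin] add [wris,djsef,qnzu] -> 8 lines: lqyg sgrv wris djsef qnzu mtnb hgckv tulg
Hunk 7: at line 2 remove [djsef,qnzu,mtnb] add [jbq] -> 6 lines: lqyg sgrv wris jbq hgckv tulg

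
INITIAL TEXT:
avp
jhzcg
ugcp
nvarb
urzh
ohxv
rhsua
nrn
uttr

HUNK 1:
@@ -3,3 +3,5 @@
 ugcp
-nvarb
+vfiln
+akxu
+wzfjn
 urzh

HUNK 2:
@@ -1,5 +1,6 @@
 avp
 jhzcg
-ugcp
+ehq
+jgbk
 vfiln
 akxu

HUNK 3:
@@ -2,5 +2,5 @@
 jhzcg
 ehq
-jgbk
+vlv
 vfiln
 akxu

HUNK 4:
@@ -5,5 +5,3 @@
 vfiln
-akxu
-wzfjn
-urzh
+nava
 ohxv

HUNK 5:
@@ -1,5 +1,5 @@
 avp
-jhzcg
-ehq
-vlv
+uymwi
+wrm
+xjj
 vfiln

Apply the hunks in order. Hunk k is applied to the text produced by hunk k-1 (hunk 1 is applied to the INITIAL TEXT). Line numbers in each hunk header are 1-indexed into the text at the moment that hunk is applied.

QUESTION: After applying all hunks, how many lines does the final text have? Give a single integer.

Hunk 1: at line 3 remove [nvarb] add [vfiln,akxu,wzfjn] -> 11 lines: avp jhzcg ugcp vfiln akxu wzfjn urzh ohxv rhsua nrn uttr
Hunk 2: at line 1 remove [ugcp] add [ehq,jgbk] -> 12 lines: avp jhzcg ehq jgbk vfiln akxu wzfjn urzh ohxv rhsua nrn uttr
Hunk 3: at line 2 remove [jgbk] add [vlv] -> 12 lines: avp jhzcg ehq vlv vfiln akxu wzfjn urzh ohxv rhsua nrn uttr
Hunk 4: at line 5 remove [akxu,wzfjn,urzh] add [nava] -> 10 lines: avp jhzcg ehq vlv vfiln nava ohxv rhsua nrn uttr
Hunk 5: at line 1 remove [jhzcg,ehq,vlv] add [uymwi,wrm,xjj] -> 10 lines: avp uymwi wrm xjj vfiln nava ohxv rhsua nrn uttr
Final line count: 10

Answer: 10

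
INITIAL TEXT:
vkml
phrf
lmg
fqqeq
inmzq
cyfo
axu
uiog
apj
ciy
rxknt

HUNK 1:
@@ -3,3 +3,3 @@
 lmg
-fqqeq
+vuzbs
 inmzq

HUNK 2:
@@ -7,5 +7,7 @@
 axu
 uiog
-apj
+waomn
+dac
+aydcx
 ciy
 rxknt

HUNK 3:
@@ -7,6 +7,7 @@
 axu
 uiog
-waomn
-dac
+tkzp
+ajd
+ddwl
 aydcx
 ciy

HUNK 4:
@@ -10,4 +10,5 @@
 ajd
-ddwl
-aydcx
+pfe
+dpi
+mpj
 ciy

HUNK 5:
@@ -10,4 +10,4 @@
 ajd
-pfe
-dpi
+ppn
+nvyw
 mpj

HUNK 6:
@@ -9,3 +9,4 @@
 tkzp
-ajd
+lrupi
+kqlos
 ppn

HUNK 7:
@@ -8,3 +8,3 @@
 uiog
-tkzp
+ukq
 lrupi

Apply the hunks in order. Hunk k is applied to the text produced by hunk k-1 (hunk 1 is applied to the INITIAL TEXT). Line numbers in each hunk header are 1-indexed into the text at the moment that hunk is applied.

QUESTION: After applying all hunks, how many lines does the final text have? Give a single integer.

Answer: 16

Derivation:
Hunk 1: at line 3 remove [fqqeq] add [vuzbs] -> 11 lines: vkml phrf lmg vuzbs inmzq cyfo axu uiog apj ciy rxknt
Hunk 2: at line 7 remove [apj] add [waomn,dac,aydcx] -> 13 lines: vkml phrf lmg vuzbs inmzq cyfo axu uiog waomn dac aydcx ciy rxknt
Hunk 3: at line 7 remove [waomn,dac] add [tkzp,ajd,ddwl] -> 14 lines: vkml phrf lmg vuzbs inmzq cyfo axu uiog tkzp ajd ddwl aydcx ciy rxknt
Hunk 4: at line 10 remove [ddwl,aydcx] add [pfe,dpi,mpj] -> 15 lines: vkml phrf lmg vuzbs inmzq cyfo axu uiog tkzp ajd pfe dpi mpj ciy rxknt
Hunk 5: at line 10 remove [pfe,dpi] add [ppn,nvyw] -> 15 lines: vkml phrf lmg vuzbs inmzq cyfo axu uiog tkzp ajd ppn nvyw mpj ciy rxknt
Hunk 6: at line 9 remove [ajd] add [lrupi,kqlos] -> 16 lines: vkml phrf lmg vuzbs inmzq cyfo axu uiog tkzp lrupi kqlos ppn nvyw mpj ciy rxknt
Hunk 7: at line 8 remove [tkzp] add [ukq] -> 16 lines: vkml phrf lmg vuzbs inmzq cyfo axu uiog ukq lrupi kqlos ppn nvyw mpj ciy rxknt
Final line count: 16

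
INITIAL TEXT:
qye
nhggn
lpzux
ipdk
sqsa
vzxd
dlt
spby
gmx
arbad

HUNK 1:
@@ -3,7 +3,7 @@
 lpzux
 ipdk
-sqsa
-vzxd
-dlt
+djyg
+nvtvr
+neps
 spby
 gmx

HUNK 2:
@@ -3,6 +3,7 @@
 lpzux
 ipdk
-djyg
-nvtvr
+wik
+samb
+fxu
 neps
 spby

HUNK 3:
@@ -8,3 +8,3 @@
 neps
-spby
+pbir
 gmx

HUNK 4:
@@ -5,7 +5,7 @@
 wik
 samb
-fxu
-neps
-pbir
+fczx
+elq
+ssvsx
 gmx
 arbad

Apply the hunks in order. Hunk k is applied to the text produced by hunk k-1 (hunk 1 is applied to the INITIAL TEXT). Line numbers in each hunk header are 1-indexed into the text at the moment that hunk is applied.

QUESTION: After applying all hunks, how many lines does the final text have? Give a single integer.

Answer: 11

Derivation:
Hunk 1: at line 3 remove [sqsa,vzxd,dlt] add [djyg,nvtvr,neps] -> 10 lines: qye nhggn lpzux ipdk djyg nvtvr neps spby gmx arbad
Hunk 2: at line 3 remove [djyg,nvtvr] add [wik,samb,fxu] -> 11 lines: qye nhggn lpzux ipdk wik samb fxu neps spby gmx arbad
Hunk 3: at line 8 remove [spby] add [pbir] -> 11 lines: qye nhggn lpzux ipdk wik samb fxu neps pbir gmx arbad
Hunk 4: at line 5 remove [fxu,neps,pbir] add [fczx,elq,ssvsx] -> 11 lines: qye nhggn lpzux ipdk wik samb fczx elq ssvsx gmx arbad
Final line count: 11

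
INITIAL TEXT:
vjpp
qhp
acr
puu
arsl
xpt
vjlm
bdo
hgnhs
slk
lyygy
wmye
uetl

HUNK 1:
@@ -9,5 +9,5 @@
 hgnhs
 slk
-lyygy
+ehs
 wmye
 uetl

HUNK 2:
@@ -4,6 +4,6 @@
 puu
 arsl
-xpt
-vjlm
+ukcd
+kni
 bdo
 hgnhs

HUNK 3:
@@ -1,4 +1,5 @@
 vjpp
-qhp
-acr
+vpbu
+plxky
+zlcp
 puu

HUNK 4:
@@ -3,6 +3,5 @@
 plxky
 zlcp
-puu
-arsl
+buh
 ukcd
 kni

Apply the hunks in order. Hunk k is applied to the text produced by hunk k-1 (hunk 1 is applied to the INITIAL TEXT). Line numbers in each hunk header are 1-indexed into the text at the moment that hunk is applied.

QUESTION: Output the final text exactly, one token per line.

Answer: vjpp
vpbu
plxky
zlcp
buh
ukcd
kni
bdo
hgnhs
slk
ehs
wmye
uetl

Derivation:
Hunk 1: at line 9 remove [lyygy] add [ehs] -> 13 lines: vjpp qhp acr puu arsl xpt vjlm bdo hgnhs slk ehs wmye uetl
Hunk 2: at line 4 remove [xpt,vjlm] add [ukcd,kni] -> 13 lines: vjpp qhp acr puu arsl ukcd kni bdo hgnhs slk ehs wmye uetl
Hunk 3: at line 1 remove [qhp,acr] add [vpbu,plxky,zlcp] -> 14 lines: vjpp vpbu plxky zlcp puu arsl ukcd kni bdo hgnhs slk ehs wmye uetl
Hunk 4: at line 3 remove [puu,arsl] add [buh] -> 13 lines: vjpp vpbu plxky zlcp buh ukcd kni bdo hgnhs slk ehs wmye uetl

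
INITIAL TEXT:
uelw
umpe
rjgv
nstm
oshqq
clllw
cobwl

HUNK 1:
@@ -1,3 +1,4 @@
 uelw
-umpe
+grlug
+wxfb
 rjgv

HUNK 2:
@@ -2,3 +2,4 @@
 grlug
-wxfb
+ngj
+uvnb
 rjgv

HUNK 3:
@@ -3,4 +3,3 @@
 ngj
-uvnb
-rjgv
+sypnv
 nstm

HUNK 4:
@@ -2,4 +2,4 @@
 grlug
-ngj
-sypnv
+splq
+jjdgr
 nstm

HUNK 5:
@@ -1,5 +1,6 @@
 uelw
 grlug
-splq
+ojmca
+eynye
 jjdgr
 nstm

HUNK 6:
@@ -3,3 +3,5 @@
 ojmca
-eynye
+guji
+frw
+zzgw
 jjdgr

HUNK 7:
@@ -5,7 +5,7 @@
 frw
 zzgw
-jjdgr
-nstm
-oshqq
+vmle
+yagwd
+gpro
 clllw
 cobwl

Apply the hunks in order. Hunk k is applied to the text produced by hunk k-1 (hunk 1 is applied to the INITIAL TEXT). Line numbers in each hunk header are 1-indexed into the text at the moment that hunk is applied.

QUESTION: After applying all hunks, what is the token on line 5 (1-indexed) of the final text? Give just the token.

Answer: frw

Derivation:
Hunk 1: at line 1 remove [umpe] add [grlug,wxfb] -> 8 lines: uelw grlug wxfb rjgv nstm oshqq clllw cobwl
Hunk 2: at line 2 remove [wxfb] add [ngj,uvnb] -> 9 lines: uelw grlug ngj uvnb rjgv nstm oshqq clllw cobwl
Hunk 3: at line 3 remove [uvnb,rjgv] add [sypnv] -> 8 lines: uelw grlug ngj sypnv nstm oshqq clllw cobwl
Hunk 4: at line 2 remove [ngj,sypnv] add [splq,jjdgr] -> 8 lines: uelw grlug splq jjdgr nstm oshqq clllw cobwl
Hunk 5: at line 1 remove [splq] add [ojmca,eynye] -> 9 lines: uelw grlug ojmca eynye jjdgr nstm oshqq clllw cobwl
Hunk 6: at line 3 remove [eynye] add [guji,frw,zzgw] -> 11 lines: uelw grlug ojmca guji frw zzgw jjdgr nstm oshqq clllw cobwl
Hunk 7: at line 5 remove [jjdgr,nstm,oshqq] add [vmle,yagwd,gpro] -> 11 lines: uelw grlug ojmca guji frw zzgw vmle yagwd gpro clllw cobwl
Final line 5: frw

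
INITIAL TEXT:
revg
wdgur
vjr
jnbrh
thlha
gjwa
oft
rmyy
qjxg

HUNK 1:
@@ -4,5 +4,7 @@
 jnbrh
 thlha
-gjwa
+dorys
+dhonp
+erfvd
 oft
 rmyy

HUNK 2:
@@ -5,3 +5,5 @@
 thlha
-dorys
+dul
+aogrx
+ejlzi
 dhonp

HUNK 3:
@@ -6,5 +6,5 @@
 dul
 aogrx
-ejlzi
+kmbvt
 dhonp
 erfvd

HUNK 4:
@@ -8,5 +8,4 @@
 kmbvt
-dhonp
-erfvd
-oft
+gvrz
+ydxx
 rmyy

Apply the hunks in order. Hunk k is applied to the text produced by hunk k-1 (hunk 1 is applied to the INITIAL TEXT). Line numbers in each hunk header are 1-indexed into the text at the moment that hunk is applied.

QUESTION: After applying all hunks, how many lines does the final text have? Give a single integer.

Hunk 1: at line 4 remove [gjwa] add [dorys,dhonp,erfvd] -> 11 lines: revg wdgur vjr jnbrh thlha dorys dhonp erfvd oft rmyy qjxg
Hunk 2: at line 5 remove [dorys] add [dul,aogrx,ejlzi] -> 13 lines: revg wdgur vjr jnbrh thlha dul aogrx ejlzi dhonp erfvd oft rmyy qjxg
Hunk 3: at line 6 remove [ejlzi] add [kmbvt] -> 13 lines: revg wdgur vjr jnbrh thlha dul aogrx kmbvt dhonp erfvd oft rmyy qjxg
Hunk 4: at line 8 remove [dhonp,erfvd,oft] add [gvrz,ydxx] -> 12 lines: revg wdgur vjr jnbrh thlha dul aogrx kmbvt gvrz ydxx rmyy qjxg
Final line count: 12

Answer: 12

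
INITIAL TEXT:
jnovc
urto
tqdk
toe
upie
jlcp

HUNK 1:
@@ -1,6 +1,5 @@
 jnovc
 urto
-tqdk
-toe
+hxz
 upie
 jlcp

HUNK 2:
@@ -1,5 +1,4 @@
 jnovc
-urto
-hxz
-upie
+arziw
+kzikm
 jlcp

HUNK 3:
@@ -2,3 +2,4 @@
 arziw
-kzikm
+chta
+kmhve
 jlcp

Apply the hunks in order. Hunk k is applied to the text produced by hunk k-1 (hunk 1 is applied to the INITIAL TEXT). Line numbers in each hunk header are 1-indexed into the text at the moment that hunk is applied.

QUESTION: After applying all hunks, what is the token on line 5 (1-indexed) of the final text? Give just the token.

Answer: jlcp

Derivation:
Hunk 1: at line 1 remove [tqdk,toe] add [hxz] -> 5 lines: jnovc urto hxz upie jlcp
Hunk 2: at line 1 remove [urto,hxz,upie] add [arziw,kzikm] -> 4 lines: jnovc arziw kzikm jlcp
Hunk 3: at line 2 remove [kzikm] add [chta,kmhve] -> 5 lines: jnovc arziw chta kmhve jlcp
Final line 5: jlcp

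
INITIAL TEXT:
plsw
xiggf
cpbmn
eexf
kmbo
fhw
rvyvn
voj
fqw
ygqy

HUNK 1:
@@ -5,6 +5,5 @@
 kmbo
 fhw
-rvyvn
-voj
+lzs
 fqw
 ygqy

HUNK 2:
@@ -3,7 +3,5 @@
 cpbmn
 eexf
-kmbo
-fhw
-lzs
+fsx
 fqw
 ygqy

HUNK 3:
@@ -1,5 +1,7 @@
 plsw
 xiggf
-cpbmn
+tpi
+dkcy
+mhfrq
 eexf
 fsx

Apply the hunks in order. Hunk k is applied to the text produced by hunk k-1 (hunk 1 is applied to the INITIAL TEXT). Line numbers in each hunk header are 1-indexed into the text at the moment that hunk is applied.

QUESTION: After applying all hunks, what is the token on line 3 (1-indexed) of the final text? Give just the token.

Hunk 1: at line 5 remove [rvyvn,voj] add [lzs] -> 9 lines: plsw xiggf cpbmn eexf kmbo fhw lzs fqw ygqy
Hunk 2: at line 3 remove [kmbo,fhw,lzs] add [fsx] -> 7 lines: plsw xiggf cpbmn eexf fsx fqw ygqy
Hunk 3: at line 1 remove [cpbmn] add [tpi,dkcy,mhfrq] -> 9 lines: plsw xiggf tpi dkcy mhfrq eexf fsx fqw ygqy
Final line 3: tpi

Answer: tpi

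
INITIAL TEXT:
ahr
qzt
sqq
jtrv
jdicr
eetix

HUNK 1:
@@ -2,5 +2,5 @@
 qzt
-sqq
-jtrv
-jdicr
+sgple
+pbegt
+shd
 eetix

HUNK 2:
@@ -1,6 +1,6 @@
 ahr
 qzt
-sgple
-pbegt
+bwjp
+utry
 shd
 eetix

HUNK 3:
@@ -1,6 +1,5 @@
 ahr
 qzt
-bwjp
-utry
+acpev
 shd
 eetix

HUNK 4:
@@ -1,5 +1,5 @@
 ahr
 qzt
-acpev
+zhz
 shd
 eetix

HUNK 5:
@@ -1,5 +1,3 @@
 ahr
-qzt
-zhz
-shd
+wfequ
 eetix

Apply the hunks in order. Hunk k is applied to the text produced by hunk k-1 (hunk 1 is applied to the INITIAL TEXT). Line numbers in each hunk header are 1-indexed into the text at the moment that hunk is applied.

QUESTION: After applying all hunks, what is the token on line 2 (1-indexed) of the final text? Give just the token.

Hunk 1: at line 2 remove [sqq,jtrv,jdicr] add [sgple,pbegt,shd] -> 6 lines: ahr qzt sgple pbegt shd eetix
Hunk 2: at line 1 remove [sgple,pbegt] add [bwjp,utry] -> 6 lines: ahr qzt bwjp utry shd eetix
Hunk 3: at line 1 remove [bwjp,utry] add [acpev] -> 5 lines: ahr qzt acpev shd eetix
Hunk 4: at line 1 remove [acpev] add [zhz] -> 5 lines: ahr qzt zhz shd eetix
Hunk 5: at line 1 remove [qzt,zhz,shd] add [wfequ] -> 3 lines: ahr wfequ eetix
Final line 2: wfequ

Answer: wfequ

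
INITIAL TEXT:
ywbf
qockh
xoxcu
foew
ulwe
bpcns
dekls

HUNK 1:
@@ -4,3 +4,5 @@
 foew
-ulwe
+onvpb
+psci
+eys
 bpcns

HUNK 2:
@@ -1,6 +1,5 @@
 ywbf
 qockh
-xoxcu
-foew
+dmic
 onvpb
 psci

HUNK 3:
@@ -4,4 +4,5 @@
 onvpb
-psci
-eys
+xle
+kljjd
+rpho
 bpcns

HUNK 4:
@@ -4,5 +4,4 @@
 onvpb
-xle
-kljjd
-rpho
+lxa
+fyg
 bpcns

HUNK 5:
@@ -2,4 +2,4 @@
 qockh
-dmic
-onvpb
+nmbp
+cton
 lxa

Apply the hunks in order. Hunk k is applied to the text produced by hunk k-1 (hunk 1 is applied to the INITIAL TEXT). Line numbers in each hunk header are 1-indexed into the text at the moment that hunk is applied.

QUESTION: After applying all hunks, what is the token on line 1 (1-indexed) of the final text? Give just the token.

Hunk 1: at line 4 remove [ulwe] add [onvpb,psci,eys] -> 9 lines: ywbf qockh xoxcu foew onvpb psci eys bpcns dekls
Hunk 2: at line 1 remove [xoxcu,foew] add [dmic] -> 8 lines: ywbf qockh dmic onvpb psci eys bpcns dekls
Hunk 3: at line 4 remove [psci,eys] add [xle,kljjd,rpho] -> 9 lines: ywbf qockh dmic onvpb xle kljjd rpho bpcns dekls
Hunk 4: at line 4 remove [xle,kljjd,rpho] add [lxa,fyg] -> 8 lines: ywbf qockh dmic onvpb lxa fyg bpcns dekls
Hunk 5: at line 2 remove [dmic,onvpb] add [nmbp,cton] -> 8 lines: ywbf qockh nmbp cton lxa fyg bpcns dekls
Final line 1: ywbf

Answer: ywbf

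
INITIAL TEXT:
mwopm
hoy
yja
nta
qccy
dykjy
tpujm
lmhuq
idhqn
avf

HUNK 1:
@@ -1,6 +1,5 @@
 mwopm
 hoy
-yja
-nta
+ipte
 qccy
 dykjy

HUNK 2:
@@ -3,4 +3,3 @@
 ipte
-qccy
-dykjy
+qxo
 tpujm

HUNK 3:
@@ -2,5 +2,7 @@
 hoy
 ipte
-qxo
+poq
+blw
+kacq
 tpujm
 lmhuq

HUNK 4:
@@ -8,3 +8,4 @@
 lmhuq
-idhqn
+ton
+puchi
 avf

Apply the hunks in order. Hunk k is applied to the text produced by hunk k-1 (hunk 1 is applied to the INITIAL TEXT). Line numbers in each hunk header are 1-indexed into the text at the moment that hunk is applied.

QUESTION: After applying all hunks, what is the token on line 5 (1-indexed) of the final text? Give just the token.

Answer: blw

Derivation:
Hunk 1: at line 1 remove [yja,nta] add [ipte] -> 9 lines: mwopm hoy ipte qccy dykjy tpujm lmhuq idhqn avf
Hunk 2: at line 3 remove [qccy,dykjy] add [qxo] -> 8 lines: mwopm hoy ipte qxo tpujm lmhuq idhqn avf
Hunk 3: at line 2 remove [qxo] add [poq,blw,kacq] -> 10 lines: mwopm hoy ipte poq blw kacq tpujm lmhuq idhqn avf
Hunk 4: at line 8 remove [idhqn] add [ton,puchi] -> 11 lines: mwopm hoy ipte poq blw kacq tpujm lmhuq ton puchi avf
Final line 5: blw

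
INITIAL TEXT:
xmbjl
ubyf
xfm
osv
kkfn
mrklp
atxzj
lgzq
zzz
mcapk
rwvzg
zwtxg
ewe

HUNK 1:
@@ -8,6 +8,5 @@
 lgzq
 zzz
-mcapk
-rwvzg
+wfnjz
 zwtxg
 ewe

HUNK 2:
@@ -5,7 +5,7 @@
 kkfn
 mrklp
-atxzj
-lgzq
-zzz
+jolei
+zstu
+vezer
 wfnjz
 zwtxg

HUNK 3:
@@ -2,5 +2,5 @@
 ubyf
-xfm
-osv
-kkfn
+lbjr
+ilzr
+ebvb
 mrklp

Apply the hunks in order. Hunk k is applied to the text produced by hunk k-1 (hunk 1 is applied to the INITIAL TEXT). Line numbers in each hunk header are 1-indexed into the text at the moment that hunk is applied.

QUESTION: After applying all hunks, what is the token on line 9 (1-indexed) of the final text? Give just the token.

Hunk 1: at line 8 remove [mcapk,rwvzg] add [wfnjz] -> 12 lines: xmbjl ubyf xfm osv kkfn mrklp atxzj lgzq zzz wfnjz zwtxg ewe
Hunk 2: at line 5 remove [atxzj,lgzq,zzz] add [jolei,zstu,vezer] -> 12 lines: xmbjl ubyf xfm osv kkfn mrklp jolei zstu vezer wfnjz zwtxg ewe
Hunk 3: at line 2 remove [xfm,osv,kkfn] add [lbjr,ilzr,ebvb] -> 12 lines: xmbjl ubyf lbjr ilzr ebvb mrklp jolei zstu vezer wfnjz zwtxg ewe
Final line 9: vezer

Answer: vezer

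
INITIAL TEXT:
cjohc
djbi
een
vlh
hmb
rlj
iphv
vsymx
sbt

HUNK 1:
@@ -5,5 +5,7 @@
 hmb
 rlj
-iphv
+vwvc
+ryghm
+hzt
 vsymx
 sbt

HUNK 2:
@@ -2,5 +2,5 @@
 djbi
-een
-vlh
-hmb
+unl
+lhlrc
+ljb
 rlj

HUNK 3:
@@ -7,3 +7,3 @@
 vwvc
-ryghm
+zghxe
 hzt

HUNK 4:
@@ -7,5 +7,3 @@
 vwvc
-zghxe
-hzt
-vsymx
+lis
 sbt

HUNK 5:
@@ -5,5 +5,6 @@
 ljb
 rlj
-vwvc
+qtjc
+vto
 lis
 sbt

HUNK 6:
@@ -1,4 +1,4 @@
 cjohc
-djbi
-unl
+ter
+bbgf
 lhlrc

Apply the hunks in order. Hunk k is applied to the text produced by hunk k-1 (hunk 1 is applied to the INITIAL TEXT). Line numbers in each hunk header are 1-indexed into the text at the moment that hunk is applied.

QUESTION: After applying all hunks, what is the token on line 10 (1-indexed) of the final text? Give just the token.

Hunk 1: at line 5 remove [iphv] add [vwvc,ryghm,hzt] -> 11 lines: cjohc djbi een vlh hmb rlj vwvc ryghm hzt vsymx sbt
Hunk 2: at line 2 remove [een,vlh,hmb] add [unl,lhlrc,ljb] -> 11 lines: cjohc djbi unl lhlrc ljb rlj vwvc ryghm hzt vsymx sbt
Hunk 3: at line 7 remove [ryghm] add [zghxe] -> 11 lines: cjohc djbi unl lhlrc ljb rlj vwvc zghxe hzt vsymx sbt
Hunk 4: at line 7 remove [zghxe,hzt,vsymx] add [lis] -> 9 lines: cjohc djbi unl lhlrc ljb rlj vwvc lis sbt
Hunk 5: at line 5 remove [vwvc] add [qtjc,vto] -> 10 lines: cjohc djbi unl lhlrc ljb rlj qtjc vto lis sbt
Hunk 6: at line 1 remove [djbi,unl] add [ter,bbgf] -> 10 lines: cjohc ter bbgf lhlrc ljb rlj qtjc vto lis sbt
Final line 10: sbt

Answer: sbt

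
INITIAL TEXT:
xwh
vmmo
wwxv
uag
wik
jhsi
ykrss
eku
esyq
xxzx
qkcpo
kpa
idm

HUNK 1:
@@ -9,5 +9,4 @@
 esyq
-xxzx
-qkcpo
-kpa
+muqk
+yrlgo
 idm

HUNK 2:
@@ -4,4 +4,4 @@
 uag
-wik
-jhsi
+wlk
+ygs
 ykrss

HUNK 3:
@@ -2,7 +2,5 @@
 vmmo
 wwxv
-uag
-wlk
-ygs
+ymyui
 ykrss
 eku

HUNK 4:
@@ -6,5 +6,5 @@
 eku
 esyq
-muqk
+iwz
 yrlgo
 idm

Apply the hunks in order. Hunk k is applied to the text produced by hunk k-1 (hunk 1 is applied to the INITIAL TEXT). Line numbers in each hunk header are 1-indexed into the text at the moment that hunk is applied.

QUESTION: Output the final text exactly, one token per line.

Hunk 1: at line 9 remove [xxzx,qkcpo,kpa] add [muqk,yrlgo] -> 12 lines: xwh vmmo wwxv uag wik jhsi ykrss eku esyq muqk yrlgo idm
Hunk 2: at line 4 remove [wik,jhsi] add [wlk,ygs] -> 12 lines: xwh vmmo wwxv uag wlk ygs ykrss eku esyq muqk yrlgo idm
Hunk 3: at line 2 remove [uag,wlk,ygs] add [ymyui] -> 10 lines: xwh vmmo wwxv ymyui ykrss eku esyq muqk yrlgo idm
Hunk 4: at line 6 remove [muqk] add [iwz] -> 10 lines: xwh vmmo wwxv ymyui ykrss eku esyq iwz yrlgo idm

Answer: xwh
vmmo
wwxv
ymyui
ykrss
eku
esyq
iwz
yrlgo
idm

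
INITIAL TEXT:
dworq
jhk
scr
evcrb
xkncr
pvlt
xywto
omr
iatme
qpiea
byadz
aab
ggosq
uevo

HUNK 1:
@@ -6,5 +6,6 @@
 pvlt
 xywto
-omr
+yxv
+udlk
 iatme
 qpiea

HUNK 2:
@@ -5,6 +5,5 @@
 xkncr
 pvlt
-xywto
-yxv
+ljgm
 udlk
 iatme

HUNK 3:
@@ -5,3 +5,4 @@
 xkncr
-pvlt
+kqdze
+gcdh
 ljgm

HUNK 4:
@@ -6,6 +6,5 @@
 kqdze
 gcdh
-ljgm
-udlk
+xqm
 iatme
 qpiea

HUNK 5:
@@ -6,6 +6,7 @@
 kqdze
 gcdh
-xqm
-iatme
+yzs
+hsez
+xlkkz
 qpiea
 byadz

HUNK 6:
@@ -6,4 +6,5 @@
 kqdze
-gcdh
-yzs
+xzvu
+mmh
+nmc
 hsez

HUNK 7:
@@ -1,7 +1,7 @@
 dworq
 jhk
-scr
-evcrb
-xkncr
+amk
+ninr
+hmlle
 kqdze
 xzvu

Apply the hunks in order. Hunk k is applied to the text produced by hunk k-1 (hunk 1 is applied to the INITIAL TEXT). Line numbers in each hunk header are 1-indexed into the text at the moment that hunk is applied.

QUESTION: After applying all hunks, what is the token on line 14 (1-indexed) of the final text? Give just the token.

Hunk 1: at line 6 remove [omr] add [yxv,udlk] -> 15 lines: dworq jhk scr evcrb xkncr pvlt xywto yxv udlk iatme qpiea byadz aab ggosq uevo
Hunk 2: at line 5 remove [xywto,yxv] add [ljgm] -> 14 lines: dworq jhk scr evcrb xkncr pvlt ljgm udlk iatme qpiea byadz aab ggosq uevo
Hunk 3: at line 5 remove [pvlt] add [kqdze,gcdh] -> 15 lines: dworq jhk scr evcrb xkncr kqdze gcdh ljgm udlk iatme qpiea byadz aab ggosq uevo
Hunk 4: at line 6 remove [ljgm,udlk] add [xqm] -> 14 lines: dworq jhk scr evcrb xkncr kqdze gcdh xqm iatme qpiea byadz aab ggosq uevo
Hunk 5: at line 6 remove [xqm,iatme] add [yzs,hsez,xlkkz] -> 15 lines: dworq jhk scr evcrb xkncr kqdze gcdh yzs hsez xlkkz qpiea byadz aab ggosq uevo
Hunk 6: at line 6 remove [gcdh,yzs] add [xzvu,mmh,nmc] -> 16 lines: dworq jhk scr evcrb xkncr kqdze xzvu mmh nmc hsez xlkkz qpiea byadz aab ggosq uevo
Hunk 7: at line 1 remove [scr,evcrb,xkncr] add [amk,ninr,hmlle] -> 16 lines: dworq jhk amk ninr hmlle kqdze xzvu mmh nmc hsez xlkkz qpiea byadz aab ggosq uevo
Final line 14: aab

Answer: aab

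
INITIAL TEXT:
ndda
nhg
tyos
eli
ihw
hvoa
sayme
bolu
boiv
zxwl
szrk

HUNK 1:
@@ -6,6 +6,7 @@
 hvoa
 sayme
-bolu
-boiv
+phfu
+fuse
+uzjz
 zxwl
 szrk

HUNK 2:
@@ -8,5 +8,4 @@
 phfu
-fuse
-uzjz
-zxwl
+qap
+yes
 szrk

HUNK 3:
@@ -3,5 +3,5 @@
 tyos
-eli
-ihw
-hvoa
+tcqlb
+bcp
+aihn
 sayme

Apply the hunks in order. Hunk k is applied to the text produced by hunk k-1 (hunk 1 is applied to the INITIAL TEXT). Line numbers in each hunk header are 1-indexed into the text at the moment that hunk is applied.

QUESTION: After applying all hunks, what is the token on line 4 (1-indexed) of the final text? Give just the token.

Hunk 1: at line 6 remove [bolu,boiv] add [phfu,fuse,uzjz] -> 12 lines: ndda nhg tyos eli ihw hvoa sayme phfu fuse uzjz zxwl szrk
Hunk 2: at line 8 remove [fuse,uzjz,zxwl] add [qap,yes] -> 11 lines: ndda nhg tyos eli ihw hvoa sayme phfu qap yes szrk
Hunk 3: at line 3 remove [eli,ihw,hvoa] add [tcqlb,bcp,aihn] -> 11 lines: ndda nhg tyos tcqlb bcp aihn sayme phfu qap yes szrk
Final line 4: tcqlb

Answer: tcqlb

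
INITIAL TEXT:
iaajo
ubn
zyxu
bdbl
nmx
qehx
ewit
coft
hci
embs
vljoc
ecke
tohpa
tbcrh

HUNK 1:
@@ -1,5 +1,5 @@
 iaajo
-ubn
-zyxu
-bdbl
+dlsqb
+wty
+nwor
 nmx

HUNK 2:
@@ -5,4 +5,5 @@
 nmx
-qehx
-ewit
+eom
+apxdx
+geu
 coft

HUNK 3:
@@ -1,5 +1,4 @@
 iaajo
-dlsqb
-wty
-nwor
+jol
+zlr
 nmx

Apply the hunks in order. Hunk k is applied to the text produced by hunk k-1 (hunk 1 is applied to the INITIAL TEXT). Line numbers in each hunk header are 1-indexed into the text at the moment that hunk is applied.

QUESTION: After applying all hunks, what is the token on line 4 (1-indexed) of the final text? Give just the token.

Answer: nmx

Derivation:
Hunk 1: at line 1 remove [ubn,zyxu,bdbl] add [dlsqb,wty,nwor] -> 14 lines: iaajo dlsqb wty nwor nmx qehx ewit coft hci embs vljoc ecke tohpa tbcrh
Hunk 2: at line 5 remove [qehx,ewit] add [eom,apxdx,geu] -> 15 lines: iaajo dlsqb wty nwor nmx eom apxdx geu coft hci embs vljoc ecke tohpa tbcrh
Hunk 3: at line 1 remove [dlsqb,wty,nwor] add [jol,zlr] -> 14 lines: iaajo jol zlr nmx eom apxdx geu coft hci embs vljoc ecke tohpa tbcrh
Final line 4: nmx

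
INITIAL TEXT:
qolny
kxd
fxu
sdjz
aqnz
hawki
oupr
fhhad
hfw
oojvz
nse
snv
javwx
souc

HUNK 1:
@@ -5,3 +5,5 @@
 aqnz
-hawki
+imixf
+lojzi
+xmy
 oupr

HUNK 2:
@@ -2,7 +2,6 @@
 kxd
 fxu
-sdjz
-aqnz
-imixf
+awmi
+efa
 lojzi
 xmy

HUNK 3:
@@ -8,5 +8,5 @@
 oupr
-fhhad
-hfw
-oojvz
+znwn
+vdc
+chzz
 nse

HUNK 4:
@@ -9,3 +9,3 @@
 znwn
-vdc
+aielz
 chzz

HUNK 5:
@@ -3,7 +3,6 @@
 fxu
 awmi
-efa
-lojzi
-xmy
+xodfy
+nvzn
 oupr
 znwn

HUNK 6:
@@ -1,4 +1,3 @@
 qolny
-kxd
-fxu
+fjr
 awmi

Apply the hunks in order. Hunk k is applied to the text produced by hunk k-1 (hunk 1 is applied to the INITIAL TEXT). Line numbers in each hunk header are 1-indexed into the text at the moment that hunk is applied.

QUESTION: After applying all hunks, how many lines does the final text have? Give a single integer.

Hunk 1: at line 5 remove [hawki] add [imixf,lojzi,xmy] -> 16 lines: qolny kxd fxu sdjz aqnz imixf lojzi xmy oupr fhhad hfw oojvz nse snv javwx souc
Hunk 2: at line 2 remove [sdjz,aqnz,imixf] add [awmi,efa] -> 15 lines: qolny kxd fxu awmi efa lojzi xmy oupr fhhad hfw oojvz nse snv javwx souc
Hunk 3: at line 8 remove [fhhad,hfw,oojvz] add [znwn,vdc,chzz] -> 15 lines: qolny kxd fxu awmi efa lojzi xmy oupr znwn vdc chzz nse snv javwx souc
Hunk 4: at line 9 remove [vdc] add [aielz] -> 15 lines: qolny kxd fxu awmi efa lojzi xmy oupr znwn aielz chzz nse snv javwx souc
Hunk 5: at line 3 remove [efa,lojzi,xmy] add [xodfy,nvzn] -> 14 lines: qolny kxd fxu awmi xodfy nvzn oupr znwn aielz chzz nse snv javwx souc
Hunk 6: at line 1 remove [kxd,fxu] add [fjr] -> 13 lines: qolny fjr awmi xodfy nvzn oupr znwn aielz chzz nse snv javwx souc
Final line count: 13

Answer: 13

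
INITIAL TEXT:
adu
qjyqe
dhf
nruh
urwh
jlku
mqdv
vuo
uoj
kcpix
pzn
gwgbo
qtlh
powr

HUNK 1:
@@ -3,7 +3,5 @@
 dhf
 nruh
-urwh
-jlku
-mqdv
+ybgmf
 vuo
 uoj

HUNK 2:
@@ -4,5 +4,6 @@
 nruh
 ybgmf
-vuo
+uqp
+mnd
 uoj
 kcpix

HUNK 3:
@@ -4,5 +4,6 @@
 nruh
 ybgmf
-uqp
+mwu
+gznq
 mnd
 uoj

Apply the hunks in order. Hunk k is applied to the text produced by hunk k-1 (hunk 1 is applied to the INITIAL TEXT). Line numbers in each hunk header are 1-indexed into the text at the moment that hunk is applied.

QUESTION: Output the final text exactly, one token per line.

Hunk 1: at line 3 remove [urwh,jlku,mqdv] add [ybgmf] -> 12 lines: adu qjyqe dhf nruh ybgmf vuo uoj kcpix pzn gwgbo qtlh powr
Hunk 2: at line 4 remove [vuo] add [uqp,mnd] -> 13 lines: adu qjyqe dhf nruh ybgmf uqp mnd uoj kcpix pzn gwgbo qtlh powr
Hunk 3: at line 4 remove [uqp] add [mwu,gznq] -> 14 lines: adu qjyqe dhf nruh ybgmf mwu gznq mnd uoj kcpix pzn gwgbo qtlh powr

Answer: adu
qjyqe
dhf
nruh
ybgmf
mwu
gznq
mnd
uoj
kcpix
pzn
gwgbo
qtlh
powr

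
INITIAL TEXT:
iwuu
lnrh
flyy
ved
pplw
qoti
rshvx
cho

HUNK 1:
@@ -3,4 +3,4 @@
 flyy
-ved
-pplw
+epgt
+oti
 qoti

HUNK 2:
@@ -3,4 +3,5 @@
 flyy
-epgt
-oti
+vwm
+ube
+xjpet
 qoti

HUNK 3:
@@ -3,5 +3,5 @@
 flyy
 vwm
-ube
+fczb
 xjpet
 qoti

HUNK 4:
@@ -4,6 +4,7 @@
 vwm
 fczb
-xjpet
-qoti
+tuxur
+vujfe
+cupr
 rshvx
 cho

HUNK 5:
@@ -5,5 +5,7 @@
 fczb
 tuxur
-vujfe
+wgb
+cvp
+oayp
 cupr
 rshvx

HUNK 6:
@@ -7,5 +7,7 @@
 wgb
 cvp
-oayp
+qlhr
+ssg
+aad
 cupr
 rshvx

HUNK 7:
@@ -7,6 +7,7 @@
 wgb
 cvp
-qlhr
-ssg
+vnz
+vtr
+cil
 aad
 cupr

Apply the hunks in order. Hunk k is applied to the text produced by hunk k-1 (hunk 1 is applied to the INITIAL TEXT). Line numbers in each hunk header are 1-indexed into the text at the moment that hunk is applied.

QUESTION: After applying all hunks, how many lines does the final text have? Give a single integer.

Answer: 15

Derivation:
Hunk 1: at line 3 remove [ved,pplw] add [epgt,oti] -> 8 lines: iwuu lnrh flyy epgt oti qoti rshvx cho
Hunk 2: at line 3 remove [epgt,oti] add [vwm,ube,xjpet] -> 9 lines: iwuu lnrh flyy vwm ube xjpet qoti rshvx cho
Hunk 3: at line 3 remove [ube] add [fczb] -> 9 lines: iwuu lnrh flyy vwm fczb xjpet qoti rshvx cho
Hunk 4: at line 4 remove [xjpet,qoti] add [tuxur,vujfe,cupr] -> 10 lines: iwuu lnrh flyy vwm fczb tuxur vujfe cupr rshvx cho
Hunk 5: at line 5 remove [vujfe] add [wgb,cvp,oayp] -> 12 lines: iwuu lnrh flyy vwm fczb tuxur wgb cvp oayp cupr rshvx cho
Hunk 6: at line 7 remove [oayp] add [qlhr,ssg,aad] -> 14 lines: iwuu lnrh flyy vwm fczb tuxur wgb cvp qlhr ssg aad cupr rshvx cho
Hunk 7: at line 7 remove [qlhr,ssg] add [vnz,vtr,cil] -> 15 lines: iwuu lnrh flyy vwm fczb tuxur wgb cvp vnz vtr cil aad cupr rshvx cho
Final line count: 15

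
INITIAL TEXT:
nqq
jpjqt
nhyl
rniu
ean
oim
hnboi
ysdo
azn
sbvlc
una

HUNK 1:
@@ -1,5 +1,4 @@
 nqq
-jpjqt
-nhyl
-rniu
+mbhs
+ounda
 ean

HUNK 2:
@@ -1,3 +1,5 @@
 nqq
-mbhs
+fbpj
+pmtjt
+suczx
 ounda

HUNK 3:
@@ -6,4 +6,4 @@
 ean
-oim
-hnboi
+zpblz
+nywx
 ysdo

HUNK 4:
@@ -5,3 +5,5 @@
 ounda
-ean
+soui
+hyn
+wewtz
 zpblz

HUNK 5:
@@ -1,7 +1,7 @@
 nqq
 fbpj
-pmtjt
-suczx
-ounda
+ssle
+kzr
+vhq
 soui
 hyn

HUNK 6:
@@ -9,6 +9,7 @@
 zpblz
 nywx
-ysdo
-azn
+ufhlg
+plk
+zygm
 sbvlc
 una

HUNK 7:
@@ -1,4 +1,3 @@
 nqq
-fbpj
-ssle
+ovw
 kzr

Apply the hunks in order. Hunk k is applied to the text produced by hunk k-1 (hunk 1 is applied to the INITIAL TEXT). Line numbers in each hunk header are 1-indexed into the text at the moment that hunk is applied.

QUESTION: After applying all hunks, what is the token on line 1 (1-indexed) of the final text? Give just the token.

Hunk 1: at line 1 remove [jpjqt,nhyl,rniu] add [mbhs,ounda] -> 10 lines: nqq mbhs ounda ean oim hnboi ysdo azn sbvlc una
Hunk 2: at line 1 remove [mbhs] add [fbpj,pmtjt,suczx] -> 12 lines: nqq fbpj pmtjt suczx ounda ean oim hnboi ysdo azn sbvlc una
Hunk 3: at line 6 remove [oim,hnboi] add [zpblz,nywx] -> 12 lines: nqq fbpj pmtjt suczx ounda ean zpblz nywx ysdo azn sbvlc una
Hunk 4: at line 5 remove [ean] add [soui,hyn,wewtz] -> 14 lines: nqq fbpj pmtjt suczx ounda soui hyn wewtz zpblz nywx ysdo azn sbvlc una
Hunk 5: at line 1 remove [pmtjt,suczx,ounda] add [ssle,kzr,vhq] -> 14 lines: nqq fbpj ssle kzr vhq soui hyn wewtz zpblz nywx ysdo azn sbvlc una
Hunk 6: at line 9 remove [ysdo,azn] add [ufhlg,plk,zygm] -> 15 lines: nqq fbpj ssle kzr vhq soui hyn wewtz zpblz nywx ufhlg plk zygm sbvlc una
Hunk 7: at line 1 remove [fbpj,ssle] add [ovw] -> 14 lines: nqq ovw kzr vhq soui hyn wewtz zpblz nywx ufhlg plk zygm sbvlc una
Final line 1: nqq

Answer: nqq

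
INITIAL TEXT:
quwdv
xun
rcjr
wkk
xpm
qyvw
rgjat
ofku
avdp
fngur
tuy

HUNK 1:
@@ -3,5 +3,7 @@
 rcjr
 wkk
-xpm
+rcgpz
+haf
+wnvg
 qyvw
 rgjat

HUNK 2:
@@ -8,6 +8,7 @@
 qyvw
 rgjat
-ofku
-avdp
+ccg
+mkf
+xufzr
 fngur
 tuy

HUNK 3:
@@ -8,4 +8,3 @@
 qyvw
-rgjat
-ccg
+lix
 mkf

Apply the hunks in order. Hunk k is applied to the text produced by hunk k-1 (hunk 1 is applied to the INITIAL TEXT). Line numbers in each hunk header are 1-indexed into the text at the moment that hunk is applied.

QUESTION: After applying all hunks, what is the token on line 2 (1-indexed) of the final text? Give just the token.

Hunk 1: at line 3 remove [xpm] add [rcgpz,haf,wnvg] -> 13 lines: quwdv xun rcjr wkk rcgpz haf wnvg qyvw rgjat ofku avdp fngur tuy
Hunk 2: at line 8 remove [ofku,avdp] add [ccg,mkf,xufzr] -> 14 lines: quwdv xun rcjr wkk rcgpz haf wnvg qyvw rgjat ccg mkf xufzr fngur tuy
Hunk 3: at line 8 remove [rgjat,ccg] add [lix] -> 13 lines: quwdv xun rcjr wkk rcgpz haf wnvg qyvw lix mkf xufzr fngur tuy
Final line 2: xun

Answer: xun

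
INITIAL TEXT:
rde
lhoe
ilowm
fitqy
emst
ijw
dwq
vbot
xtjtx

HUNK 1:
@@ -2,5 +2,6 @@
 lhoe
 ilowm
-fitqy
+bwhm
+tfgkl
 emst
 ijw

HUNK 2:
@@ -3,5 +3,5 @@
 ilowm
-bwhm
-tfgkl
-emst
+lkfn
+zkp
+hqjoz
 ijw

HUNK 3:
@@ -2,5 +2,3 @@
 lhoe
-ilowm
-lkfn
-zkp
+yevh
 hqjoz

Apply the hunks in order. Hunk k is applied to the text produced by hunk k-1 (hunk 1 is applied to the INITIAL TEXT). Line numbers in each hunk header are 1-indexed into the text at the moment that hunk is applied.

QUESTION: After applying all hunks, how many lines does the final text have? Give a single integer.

Answer: 8

Derivation:
Hunk 1: at line 2 remove [fitqy] add [bwhm,tfgkl] -> 10 lines: rde lhoe ilowm bwhm tfgkl emst ijw dwq vbot xtjtx
Hunk 2: at line 3 remove [bwhm,tfgkl,emst] add [lkfn,zkp,hqjoz] -> 10 lines: rde lhoe ilowm lkfn zkp hqjoz ijw dwq vbot xtjtx
Hunk 3: at line 2 remove [ilowm,lkfn,zkp] add [yevh] -> 8 lines: rde lhoe yevh hqjoz ijw dwq vbot xtjtx
Final line count: 8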